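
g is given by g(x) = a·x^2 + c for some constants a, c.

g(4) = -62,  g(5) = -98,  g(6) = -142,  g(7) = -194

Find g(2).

-14

From g(4) = -62 and g(5) = -98: 16a + c = -62 and 25a + c = -98.
Subtracting: 9a = -36, so a = -4; then c = -62 − (-4)·16 = 2.
So g(x) = -4x² + 2, and g(2) = -14.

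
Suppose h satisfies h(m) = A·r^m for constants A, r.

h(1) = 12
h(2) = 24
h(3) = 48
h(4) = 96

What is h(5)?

Consecutive ratio: 24/12 = 2, and 48/24 = 2, so r = 2.
Then A·2^1 = 12 gives A = 6, and h(m) = 6·2^m.
h(5) = 6·2^5 = 192.

192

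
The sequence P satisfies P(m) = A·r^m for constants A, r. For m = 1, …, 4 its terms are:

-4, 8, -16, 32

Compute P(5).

Consecutive ratio: 8/(-4) = -2, and -16/8 = -2, so r = -2.
Then A·(-2)^1 = -4 gives A = 2, and P(m) = 2·(-2)^m.
P(5) = 2·(-2)^5 = -64.

-64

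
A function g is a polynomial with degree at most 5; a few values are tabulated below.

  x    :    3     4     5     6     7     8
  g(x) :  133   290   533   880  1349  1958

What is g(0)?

-2

First differences: 157, 243, 347, 469, 609. Second differences: 86, 104, 122, 140. Third differences: 18, 18, 18.
Level-3 differences are constant, so g has degree 3.
Fitting a degree-3 polynomial gives g(x) = 3x³ + 7x² - 3x - 2.
The constant term is g(0) = -2.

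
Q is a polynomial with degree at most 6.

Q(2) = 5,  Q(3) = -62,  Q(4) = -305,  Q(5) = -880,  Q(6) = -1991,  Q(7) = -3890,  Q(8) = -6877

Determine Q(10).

First differences: -67, -243, -575, -1111, -1899, -2987. Second differences: -176, -332, -536, -788, -1088. Third differences: -156, -204, -252, -300. Fourth differences: -48, -48, -48.
Level-4 differences are constant, so Q has degree 4.
Fitting a degree-4 polynomial gives Q(k) = -2k^4 + 2k³ + 4k² + 5k - 5.
Then Q(10) = -17555.

-17555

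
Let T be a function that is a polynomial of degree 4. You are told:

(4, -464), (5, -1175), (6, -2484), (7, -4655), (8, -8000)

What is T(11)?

-28919

Write T(m) = am^4 + bm³ + cm² + dm + e; the 5 given values yield a linear system in the 5 coefficients.
Solving, T(m) = -2m^4 + 3m².
Then T(11) = -28919.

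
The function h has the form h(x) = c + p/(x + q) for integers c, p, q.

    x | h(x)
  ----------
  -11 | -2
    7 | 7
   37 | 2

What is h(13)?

(h(x) − c)(x + q) = p for each data point; the three points give a linear system in c and q, then p follows.
Solving: c = 1, q = -1, p = 36, so h(x) = 1 + 36/(x − 1).
Then h(13) = 1 + 36/12 = 4.

4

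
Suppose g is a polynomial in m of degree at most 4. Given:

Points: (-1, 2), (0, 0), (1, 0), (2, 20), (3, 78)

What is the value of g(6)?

660

First differences: -2, 0, 20, 58. Second differences: 2, 20, 38. Third differences: 18, 18.
Level-3 differences are constant, so g has degree 3.
Fitting a degree-3 polynomial gives g(m) = 3m³ + m² - 4m.
Then g(6) = 660.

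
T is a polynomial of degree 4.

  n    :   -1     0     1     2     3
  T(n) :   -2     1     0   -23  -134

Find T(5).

Write T(n) = an^4 + bn³ + cn² + dn + e; the 5 given values yield a linear system in the 5 coefficients.
Solving, T(n) = -2n^4 + n³ + 1.
Then T(5) = -1124.

-1124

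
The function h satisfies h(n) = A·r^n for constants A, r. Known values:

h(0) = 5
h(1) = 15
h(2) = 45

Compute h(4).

405

Consecutive ratio: 15/5 = 3, and 45/15 = 3, so r = 3.
Then A·3^0 = 5 gives A = 5, and h(n) = 5·3^n.
h(4) = 5·3^4 = 405.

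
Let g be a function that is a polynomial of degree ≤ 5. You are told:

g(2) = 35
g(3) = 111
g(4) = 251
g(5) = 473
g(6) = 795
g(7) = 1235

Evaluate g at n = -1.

Write g(n) = an^5 + bn^4 + cn³ + dn² + en + p; the 6 given values yield a linear system in the 6 coefficients.
Solving, the top 2 coefficients vanish, and g(n) = 3n³ + 5n² - 6n + 3.
Then g(-1) = 11.

11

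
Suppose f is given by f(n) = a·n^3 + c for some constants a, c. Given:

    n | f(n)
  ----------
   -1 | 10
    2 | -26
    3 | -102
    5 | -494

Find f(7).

-1366

From f(-1) = 10 and f(2) = -26: -1a + c = 10 and 8a + c = -26.
Subtracting: 9a = -36, so a = -4; then c = 10 − (-4)·(-1) = 6.
So f(n) = -4n³ + 6, and f(7) = -1366.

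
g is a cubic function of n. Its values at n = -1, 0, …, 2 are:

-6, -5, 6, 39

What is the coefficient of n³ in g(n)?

Write g(n) = an³ + bn² + cn + d; the 4 given values yield a linear system in the 4 coefficients.
Solving, g(n) = 2n³ + 5n² + 4n - 5.
The coefficient of n³ is 2.

2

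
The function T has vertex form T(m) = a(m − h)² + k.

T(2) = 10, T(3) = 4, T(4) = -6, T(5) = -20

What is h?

1

First differences -6, -10, -14; second difference -4 = 2a, so a = -2.
Expanding, the m-coefficient is −2ah = 4h; matching it to the data gives h = 1, and then k = 12.
So T(m) = -2(m − 1)² + 12.
Hence h = 1.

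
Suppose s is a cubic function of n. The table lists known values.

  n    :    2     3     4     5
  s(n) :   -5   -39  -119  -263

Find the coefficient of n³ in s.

Write s(n) = an³ + bn² + cn + d; the 4 given values yield a linear system in the 4 coefficients.
Solving, s(n) = -3n³ + 4n² + 3n - 3.
The coefficient of n³ is -3.

-3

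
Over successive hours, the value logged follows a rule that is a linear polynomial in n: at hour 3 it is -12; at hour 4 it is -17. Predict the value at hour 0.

Write the value at n as T(n).
Write T(n) = an + b; the 2 given values yield a linear system in the 2 coefficients.
Solving, T(n) = -5n + 3.
Then T(0) = 3.

3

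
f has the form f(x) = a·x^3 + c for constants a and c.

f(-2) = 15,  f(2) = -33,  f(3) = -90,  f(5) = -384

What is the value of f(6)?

-657

From f(-2) = 15 and f(2) = -33: -8a + c = 15 and 8a + c = -33.
Subtracting: 16a = -48, so a = -3; then c = 15 − (-3)·(-8) = -9.
So f(x) = -3x³ − 9, and f(6) = -657.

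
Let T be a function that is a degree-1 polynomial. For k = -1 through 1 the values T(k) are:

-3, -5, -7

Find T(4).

-13

First differences: -2, -2.
Level-1 differences are constant, so T has degree 1.
Fitting a degree-1 polynomial gives T(k) = -2k - 5.
Then T(4) = -13.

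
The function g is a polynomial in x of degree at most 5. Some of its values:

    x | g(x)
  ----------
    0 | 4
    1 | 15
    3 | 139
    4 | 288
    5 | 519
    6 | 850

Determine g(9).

2623

Write g(x) = ax^5 + bx^4 + cx³ + dx² + ex + p; the 6 given values yield a linear system in the 6 coefficients.
Solving, the top 2 coefficients vanish, and g(x) = 3x³ + 5x² + 3x + 4.
Then g(9) = 2623.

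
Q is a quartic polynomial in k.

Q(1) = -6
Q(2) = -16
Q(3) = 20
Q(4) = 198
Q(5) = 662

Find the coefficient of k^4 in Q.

Write Q(k) = ak^4 + bk³ + ck² + dk + e; the 5 given values yield a linear system in the 5 coefficients.
Solving, Q(k) = 2k^4 - 4k³ - 3k² - 3k + 2.
The coefficient of k^4 is 2.

2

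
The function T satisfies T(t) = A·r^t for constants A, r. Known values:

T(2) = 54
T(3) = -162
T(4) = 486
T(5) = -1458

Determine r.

-3

Consecutive ratio: -162/54 = -3, and 486/(-162) = -3, so r = -3.
Then A·(-3)^2 = 54 gives A = 6, and T(t) = 6·(-3)^t.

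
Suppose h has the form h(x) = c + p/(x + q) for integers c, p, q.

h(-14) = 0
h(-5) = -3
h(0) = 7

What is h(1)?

(h(x) − c)(x + q) = p for each data point; the three points give a linear system in c and q, then p follows.
Solving: c = 1, q = 2, p = 12, so h(x) = 1 + 12/(x + 2).
Then h(1) = 1 + 12/3 = 5.

5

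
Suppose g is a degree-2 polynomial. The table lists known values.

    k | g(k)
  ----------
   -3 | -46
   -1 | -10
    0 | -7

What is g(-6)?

Write g(k) = ak² + bk + c; the 3 given values yield a linear system in the 3 coefficients.
Solving, g(k) = -5k² - 2k - 7.
Then g(-6) = -175.

-175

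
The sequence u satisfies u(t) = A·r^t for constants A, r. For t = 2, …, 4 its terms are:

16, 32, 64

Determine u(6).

Consecutive ratio: 32/16 = 2, and 64/32 = 2, so r = 2.
Then A·2^2 = 16 gives A = 4, and u(t) = 4·2^t.
u(6) = 4·2^6 = 256.

256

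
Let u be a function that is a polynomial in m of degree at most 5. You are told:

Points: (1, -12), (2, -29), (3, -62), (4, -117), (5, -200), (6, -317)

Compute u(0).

-5

First differences: -17, -33, -55, -83, -117. Second differences: -16, -22, -28, -34. Third differences: -6, -6, -6.
Level-3 differences are constant, so u has degree 3.
Fitting a degree-3 polynomial gives u(m) = -m³ - 2m² - 4m - 5.
Then u(0) = -5.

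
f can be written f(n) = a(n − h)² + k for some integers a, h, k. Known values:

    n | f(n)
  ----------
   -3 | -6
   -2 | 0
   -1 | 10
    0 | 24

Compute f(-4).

First differences 6, 10, 14; second difference 4 = 2a, so a = 2.
Expanding, the n-coefficient is −2ah = -4h; matching it to the data gives h = -4, and then k = -8.
So f(n) = 2(n + 4)² − 8.
f(-4) = 2·0² − 8 = -8.

-8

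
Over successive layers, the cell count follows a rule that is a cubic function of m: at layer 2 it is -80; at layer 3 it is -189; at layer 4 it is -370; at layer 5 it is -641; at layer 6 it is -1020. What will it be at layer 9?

Write the value at m as h(m).
Write h(m) = am³ + bm² + cm + d; the 5 given values yield a linear system in the 4 coefficients.
Solving, h(m) = -3m³ - 9m² - 7m - 6.
Then h(9) = -2985.

-2985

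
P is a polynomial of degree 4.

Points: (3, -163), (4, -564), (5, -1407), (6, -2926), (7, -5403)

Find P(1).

Write P(x) = ax^4 + bx³ + cx² + dx + e; the 5 given values yield a linear system in the 5 coefficients.
Solving, P(x) = -2x^4 - 3x³ + 9x² - 3x + 8.
Then P(1) = 9.

9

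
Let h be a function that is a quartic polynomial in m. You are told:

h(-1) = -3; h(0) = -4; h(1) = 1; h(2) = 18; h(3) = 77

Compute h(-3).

113

Write h(m) = am^4 + bm³ + cm² + dm + e; the 5 given values yield a linear system in the 5 coefficients.
Solving, h(m) = m^4 - m³ + 2m² + 3m - 4.
Then h(-3) = 113.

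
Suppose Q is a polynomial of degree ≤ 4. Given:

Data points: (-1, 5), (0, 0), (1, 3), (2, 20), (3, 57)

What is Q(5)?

First differences: -5, 3, 17, 37. Second differences: 8, 14, 20. Third differences: 6, 6.
Level-3 differences are constant, so Q has degree 3.
Fitting a degree-3 polynomial gives Q(t) = t³ + 4t² - 2t.
Then Q(5) = 215.

215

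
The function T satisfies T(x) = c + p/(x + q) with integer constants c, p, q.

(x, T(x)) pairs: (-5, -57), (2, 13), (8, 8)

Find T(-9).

(T(x) − c)(x + q) = p for each data point; the three points give a linear system in c and q, then p follows.
Solving: c = 3, q = 4, p = 60, so T(x) = 3 + 60/(x + 4).
Then T(-9) = 3 + 60/(-5) = -9.

-9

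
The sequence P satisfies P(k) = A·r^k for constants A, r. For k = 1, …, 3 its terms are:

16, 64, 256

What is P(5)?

Consecutive ratio: 64/16 = 4, and 256/64 = 4, so r = 4.
Then A·4^1 = 16 gives A = 4, and P(k) = 4·4^k.
P(5) = 4·4^5 = 4096.

4096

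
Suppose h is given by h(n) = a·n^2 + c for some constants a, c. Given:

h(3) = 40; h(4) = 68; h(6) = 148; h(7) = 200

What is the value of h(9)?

From h(3) = 40 and h(4) = 68: 9a + c = 40 and 16a + c = 68.
Subtracting: 7a = 28, so a = 4; then c = 40 − 4·9 = 4.
So h(n) = 4n² + 4, and h(9) = 328.

328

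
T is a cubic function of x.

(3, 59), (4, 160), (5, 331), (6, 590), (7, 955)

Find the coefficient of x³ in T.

3

First differences: 101, 171, 259, 365. Second differences: 70, 88, 106. Third differences: 18, 18.
Level-3 differences are constant, so T has degree 3.
Fitting a degree-3 polynomial gives T(x) = 3x³ - x² - 3x - 4.
The coefficient of x³ is 3.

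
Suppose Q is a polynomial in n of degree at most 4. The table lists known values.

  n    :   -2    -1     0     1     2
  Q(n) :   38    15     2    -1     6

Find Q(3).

23

Write Q(n) = an^4 + bn³ + cn² + dn + e; the 5 given values yield a linear system in the 5 coefficients.
Solving, the top 2 coefficients vanish, and Q(n) = 5n² - 8n + 2.
Then Q(3) = 23.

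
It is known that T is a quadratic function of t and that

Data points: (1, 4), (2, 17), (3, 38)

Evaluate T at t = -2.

Write T(t) = at² + bt + c; the 3 given values yield a linear system in the 3 coefficients.
Solving, T(t) = 4t² + t - 1.
Then T(-2) = 13.

13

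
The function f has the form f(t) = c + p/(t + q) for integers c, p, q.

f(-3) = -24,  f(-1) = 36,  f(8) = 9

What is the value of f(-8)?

1

(f(t) − c)(t + q) = p for each data point; the three points give a linear system in c and q, then p follows.
Solving: c = 6, q = 2, p = 30, so f(t) = 6 + 30/(t + 2).
Then f(-8) = 6 + 30/(-6) = 1.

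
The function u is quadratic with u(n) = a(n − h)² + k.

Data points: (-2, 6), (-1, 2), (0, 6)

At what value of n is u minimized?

-1

First differences -4, 4; second difference 8 = 2a, so a = 4.
Expanding, the n-coefficient is −2ah = -8h; matching it to the data gives h = -1, and then k = 2.
So u(n) = 4(n + 1)² + 2.
Hence h = -1.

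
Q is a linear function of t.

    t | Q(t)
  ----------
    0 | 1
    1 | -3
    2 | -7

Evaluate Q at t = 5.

First differences: -4, -4.
Level-1 differences are constant, so Q has degree 1.
Fitting a degree-1 polynomial gives Q(t) = -4t + 1.
Then Q(5) = -19.

-19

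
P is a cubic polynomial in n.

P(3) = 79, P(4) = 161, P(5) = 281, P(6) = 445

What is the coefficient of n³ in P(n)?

1

Write P(n) = an³ + bn² + cn + d; the 4 given values yield a linear system in the 4 coefficients.
Solving, P(n) = n³ + 7n² - 4n + 1.
The coefficient of n³ is 1.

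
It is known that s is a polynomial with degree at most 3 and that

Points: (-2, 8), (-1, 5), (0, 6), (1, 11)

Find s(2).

20

Write s(t) = at³ + bt² + ct + d; the 4 given values yield a linear system in the 4 coefficients.
Solving, the leading coefficient vanishes, and s(t) = 2t² + 3t + 6.
Then s(2) = 20.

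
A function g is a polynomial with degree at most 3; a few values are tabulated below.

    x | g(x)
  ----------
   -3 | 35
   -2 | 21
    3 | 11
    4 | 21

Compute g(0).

Write g(x) = ax³ + bx² + cx + d; the 4 given values yield a linear system in the 4 coefficients.
Solving, the leading coefficient vanishes, and g(x) = 2x² - 4x + 5.
Then g(0) = 5.

5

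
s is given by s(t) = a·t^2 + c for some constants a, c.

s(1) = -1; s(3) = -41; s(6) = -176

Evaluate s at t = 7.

From s(1) = -1 and s(3) = -41: 1a + c = -1 and 9a + c = -41.
Subtracting: 8a = -40, so a = -5; then c = -1 − (-5)·1 = 4.
So s(t) = -5t² + 4, and s(7) = -241.

-241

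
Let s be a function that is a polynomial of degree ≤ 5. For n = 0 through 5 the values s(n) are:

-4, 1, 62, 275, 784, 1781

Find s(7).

6247

First differences: 5, 61, 213, 509, 997. Second differences: 56, 152, 296, 488. Third differences: 96, 144, 192. Fourth differences: 48, 48.
Level-4 differences are constant, so s has degree 4.
Fitting a degree-4 polynomial gives s(n) = 2n^4 + 4n³ + 2n² - 3n - 4.
Then s(7) = 6247.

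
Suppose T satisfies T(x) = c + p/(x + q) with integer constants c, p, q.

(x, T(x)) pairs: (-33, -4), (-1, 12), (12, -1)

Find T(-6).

-13

(T(x) − c)(x + q) = p for each data point; the three points give a linear system in c and q, then p follows.
Solving: c = -3, q = 3, p = 30, so T(x) = -3 + 30/(x + 3).
Then T(-6) = -3 + 30/(-3) = -13.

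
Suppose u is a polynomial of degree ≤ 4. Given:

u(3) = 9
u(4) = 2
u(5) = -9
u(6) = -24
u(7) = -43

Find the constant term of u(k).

First differences: -7, -11, -15, -19. Second differences: -4, -4, -4.
Level-2 differences are constant, so u has degree 2.
Fitting a degree-2 polynomial gives u(k) = -2k² + 7k + 6.
The constant term is u(0) = 6.

6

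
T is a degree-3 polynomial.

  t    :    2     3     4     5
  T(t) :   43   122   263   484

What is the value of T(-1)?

-2

Write T(t) = at³ + bt² + ct + d; the 4 given values yield a linear system in the 4 coefficients.
Solving, T(t) = 3t³ + 4t² + 2t - 1.
Then T(-1) = -2.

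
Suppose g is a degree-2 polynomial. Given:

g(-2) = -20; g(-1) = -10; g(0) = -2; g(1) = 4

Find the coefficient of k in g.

Write g(k) = ak² + bk + c; the 4 given values yield a linear system in the 3 coefficients.
Solving, g(k) = -k² + 7k - 2.
The coefficient of k is 7.

7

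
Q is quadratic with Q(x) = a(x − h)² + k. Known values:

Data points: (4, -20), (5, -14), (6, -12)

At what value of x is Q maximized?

6

First differences 6, 2; second difference -4 = 2a, so a = -2.
Expanding, the x-coefficient is −2ah = 4h; matching it to the data gives h = 6, and then k = -12.
So Q(x) = -2(x − 6)² − 12.
Hence h = 6.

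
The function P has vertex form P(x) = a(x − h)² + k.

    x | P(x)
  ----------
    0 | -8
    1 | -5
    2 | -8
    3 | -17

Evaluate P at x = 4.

First differences 3, -3, -9; second difference -6 = 2a, so a = -3.
Expanding, the x-coefficient is −2ah = 6h; matching it to the data gives h = 1, and then k = -5.
So P(x) = -3(x − 1)² − 5.
P(4) = -3·3² − 5 = -32.

-32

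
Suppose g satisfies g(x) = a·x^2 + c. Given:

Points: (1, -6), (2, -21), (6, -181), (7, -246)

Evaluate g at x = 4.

-81

From g(1) = -6 and g(2) = -21: 1a + c = -6 and 4a + c = -21.
Subtracting: 3a = -15, so a = -5; then c = -6 − (-5)·1 = -1.
So g(x) = -5x² − 1, and g(4) = -81.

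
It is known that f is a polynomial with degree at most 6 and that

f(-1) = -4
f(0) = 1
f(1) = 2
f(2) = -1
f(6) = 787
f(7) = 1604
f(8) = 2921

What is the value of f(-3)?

Write f(x) = ax^6 + bx^5 + cx^4 + dx³ + ex² + px + q; the 7 given values yield a linear system in the 7 coefficients.
Solving, the top 2 coefficients vanish, and f(x) = x^4 - 2x³ - 3x² + 5x + 1.
Then f(-3) = 94.

94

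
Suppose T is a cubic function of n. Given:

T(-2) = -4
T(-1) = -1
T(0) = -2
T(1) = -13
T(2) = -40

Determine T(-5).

First differences: 3, -1, -11, -27. Second differences: -4, -10, -16. Third differences: -6, -6.
Level-3 differences are constant, so T has degree 3.
Fitting a degree-3 polynomial gives T(n) = -n³ - 5n² - 5n - 2.
Then T(-5) = 23.

23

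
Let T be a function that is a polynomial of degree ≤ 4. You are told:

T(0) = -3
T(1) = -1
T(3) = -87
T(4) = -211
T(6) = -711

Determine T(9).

Write T(k) = ak^4 + bk³ + ck² + dk + e; the 5 given values yield a linear system in the 5 coefficients.
Solving, the leading coefficient vanishes, and T(k) = -3k³ - 3k² + 8k - 3.
Then T(9) = -2361.

-2361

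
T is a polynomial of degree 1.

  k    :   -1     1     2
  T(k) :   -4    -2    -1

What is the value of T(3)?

0

Write T(k) = ak + b; the 3 given values yield a linear system in the 2 coefficients.
Solving, T(k) = k - 3.
Then T(3) = 0.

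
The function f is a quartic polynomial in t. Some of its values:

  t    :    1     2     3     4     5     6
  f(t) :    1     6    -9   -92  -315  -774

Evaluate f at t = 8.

-2904

First differences: 5, -15, -83, -223, -459. Second differences: -20, -68, -140, -236. Third differences: -48, -72, -96. Fourth differences: -24, -24.
Level-4 differences are constant, so f has degree 4.
Fitting a degree-4 polynomial gives f(t) = -t^4 + 2t³ + 3t² - 3t.
Then f(8) = -2904.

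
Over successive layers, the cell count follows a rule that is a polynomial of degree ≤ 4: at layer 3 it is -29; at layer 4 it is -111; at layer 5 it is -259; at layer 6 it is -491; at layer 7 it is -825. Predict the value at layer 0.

1

Write the value at t as Q(t).
First differences: -82, -148, -232, -334. Second differences: -66, -84, -102. Third differences: -18, -18.
Level-3 differences are constant, so Q has degree 3.
Fitting a degree-3 polynomial gives Q(t) = -3t³ + 3t² + 8t + 1.
Then Q(0) = 1.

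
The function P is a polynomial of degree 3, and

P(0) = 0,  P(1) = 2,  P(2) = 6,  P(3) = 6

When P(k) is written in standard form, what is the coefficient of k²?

Write P(k) = ak³ + bk² + ck + d; the 4 given values yield a linear system in the 4 coefficients.
Solving, P(k) = -k³ + 4k² - k.
The coefficient of k² is 4.

4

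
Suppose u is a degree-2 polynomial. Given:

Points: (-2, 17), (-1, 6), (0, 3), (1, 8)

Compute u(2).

First differences: -11, -3, 5. Second differences: 8, 8.
Level-2 differences are constant, so u has degree 2.
Fitting a degree-2 polynomial gives u(t) = 4t² + t + 3.
Then u(2) = 21.

21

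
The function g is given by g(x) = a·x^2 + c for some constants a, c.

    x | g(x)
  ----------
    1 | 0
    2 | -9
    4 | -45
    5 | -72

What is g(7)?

From g(1) = 0 and g(2) = -9: 1a + c = 0 and 4a + c = -9.
Subtracting: 3a = -9, so a = -3; then c = 0 − (-3)·1 = 3.
So g(x) = -3x² + 3, and g(7) = -144.

-144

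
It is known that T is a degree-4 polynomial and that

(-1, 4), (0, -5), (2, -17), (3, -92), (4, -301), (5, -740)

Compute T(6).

Write T(m) = am^4 + bm³ + cm² + dm + e; the 6 given values yield a linear system in the 5 coefficients.
Solving, T(m) = -m^4 - 2m³ + 6m² - 2m - 5.
Then T(6) = -1529.

-1529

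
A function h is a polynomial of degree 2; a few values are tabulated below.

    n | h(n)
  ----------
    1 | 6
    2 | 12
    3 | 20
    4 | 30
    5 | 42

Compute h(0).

Write h(n) = an² + bn + c; the 5 given values yield a linear system in the 3 coefficients.
Solving, h(n) = n² + 3n + 2.
Then h(0) = 2.

2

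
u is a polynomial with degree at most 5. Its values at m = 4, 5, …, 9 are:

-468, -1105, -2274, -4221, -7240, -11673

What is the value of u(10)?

-17910

Write u(m) = am^5 + bm^4 + cm³ + dm² + em + p; the 6 given values yield a linear system in the 6 coefficients.
Solving, the leading coefficient vanishes, and u(m) = -2m^4 + 3m³ - 9m² - m.
Then u(10) = -17910.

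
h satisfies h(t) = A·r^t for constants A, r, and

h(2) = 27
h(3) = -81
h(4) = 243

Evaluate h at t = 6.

2187

Consecutive ratio: -81/27 = -3, and 243/(-81) = -3, so r = -3.
Then A·(-3)^2 = 27 gives A = 3, and h(t) = 3·(-3)^t.
h(6) = 3·(-3)^6 = 2187.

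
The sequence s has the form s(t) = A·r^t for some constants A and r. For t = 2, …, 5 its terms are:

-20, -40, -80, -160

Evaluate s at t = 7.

Consecutive ratio: -40/(-20) = 2, and -80/(-40) = 2, so r = 2.
Then A·2^2 = -20 gives A = -5, and s(t) = -5·2^t.
s(7) = -5·2^7 = -640.

-640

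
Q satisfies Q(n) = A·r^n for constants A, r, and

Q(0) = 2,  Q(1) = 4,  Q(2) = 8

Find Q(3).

Consecutive ratio: 4/2 = 2, and 8/4 = 2, so r = 2.
Then A·2^0 = 2 gives A = 2, and Q(n) = 2·2^n.
Q(3) = 2·2^3 = 16.

16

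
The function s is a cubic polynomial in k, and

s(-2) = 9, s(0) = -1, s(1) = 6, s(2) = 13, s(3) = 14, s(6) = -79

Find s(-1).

Write s(k) = ak³ + bk² + ck + d; the 6 given values yield a linear system in the 4 coefficients.
Solving, s(k) = -k³ + 3k² + 5k - 1.
Then s(-1) = -2.

-2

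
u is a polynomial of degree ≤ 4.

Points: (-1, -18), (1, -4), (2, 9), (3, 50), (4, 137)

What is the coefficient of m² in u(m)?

Write u(m) = am^4 + bm³ + cm² + dm + e; the 5 given values yield a linear system in the 5 coefficients.
Solving, the leading coefficient vanishes, and u(m) = 3m³ - 4m² + 4m - 7.
The coefficient of m² is -4.

-4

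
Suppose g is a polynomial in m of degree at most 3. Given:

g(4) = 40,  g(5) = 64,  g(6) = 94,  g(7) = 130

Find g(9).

Write g(m) = am³ + bm² + cm + d; the 4 given values yield a linear system in the 4 coefficients.
Solving, the leading coefficient vanishes, and g(m) = 3m² - 3m + 4.
Then g(9) = 220.

220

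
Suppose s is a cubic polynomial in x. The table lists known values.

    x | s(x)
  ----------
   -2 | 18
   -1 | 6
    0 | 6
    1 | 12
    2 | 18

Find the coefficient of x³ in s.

Write s(x) = ax³ + bx² + cx + d; the 5 given values yield a linear system in the 4 coefficients.
Solving, s(x) = -x³ + 3x² + 4x + 6.
The coefficient of x³ is -1.

-1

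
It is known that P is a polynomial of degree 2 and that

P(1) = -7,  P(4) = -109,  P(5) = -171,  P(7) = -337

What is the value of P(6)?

-247

Write P(x) = ax² + bx + c; the 4 given values yield a linear system in the 3 coefficients.
Solving, P(x) = -7x² + x - 1.
Then P(6) = -247.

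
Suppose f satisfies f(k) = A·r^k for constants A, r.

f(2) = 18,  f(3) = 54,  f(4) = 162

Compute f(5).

486

Consecutive ratio: 54/18 = 3, and 162/54 = 3, so r = 3.
Then A·3^2 = 18 gives A = 2, and f(k) = 2·3^k.
f(5) = 2·3^5 = 486.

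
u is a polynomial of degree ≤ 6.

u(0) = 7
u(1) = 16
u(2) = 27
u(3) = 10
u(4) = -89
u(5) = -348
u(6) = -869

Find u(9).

First differences: 9, 11, -17, -99, -259, -521. Second differences: 2, -28, -82, -160, -262. Third differences: -30, -54, -78, -102. Fourth differences: -24, -24, -24.
Level-4 differences are constant, so u has degree 4.
Fitting a degree-4 polynomial gives u(t) = -t^4 + t³ + 5t² + 4t + 7.
Then u(9) = -5384.

-5384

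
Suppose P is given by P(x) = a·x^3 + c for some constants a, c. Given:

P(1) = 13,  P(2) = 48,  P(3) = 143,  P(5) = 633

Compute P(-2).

-32

From P(1) = 13 and P(2) = 48: 1a + c = 13 and 8a + c = 48.
Subtracting: 7a = 35, so a = 5; then c = 13 − 5·1 = 8.
So P(x) = 5x³ + 8, and P(-2) = -32.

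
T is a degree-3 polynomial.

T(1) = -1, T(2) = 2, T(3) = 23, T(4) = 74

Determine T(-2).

-22

Write T(x) = ax³ + bx² + cx + d; the 4 given values yield a linear system in the 4 coefficients.
Solving, T(x) = 2x³ - 3x² - 2x + 2.
Then T(-2) = -22.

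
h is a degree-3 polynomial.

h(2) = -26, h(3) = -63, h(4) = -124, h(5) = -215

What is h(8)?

Write h(k) = ak³ + bk² + ck + d; the 4 given values yield a linear system in the 4 coefficients.
Solving, h(k) = -k³ - 3k² - 3k.
Then h(8) = -728.

-728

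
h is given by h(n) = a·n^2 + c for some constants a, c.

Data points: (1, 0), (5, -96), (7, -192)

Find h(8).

From h(1) = 0 and h(5) = -96: 1a + c = 0 and 25a + c = -96.
Subtracting: 24a = -96, so a = -4; then c = 0 − (-4)·1 = 4.
So h(n) = -4n² + 4, and h(8) = -252.

-252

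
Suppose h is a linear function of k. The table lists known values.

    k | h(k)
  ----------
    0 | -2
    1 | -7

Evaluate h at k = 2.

Write h(k) = ak + b; the 2 given values yield a linear system in the 2 coefficients.
Solving, h(k) = -5k - 2.
Then h(2) = -12.

-12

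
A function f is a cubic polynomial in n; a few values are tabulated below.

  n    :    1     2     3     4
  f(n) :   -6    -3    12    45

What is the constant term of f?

Write f(n) = an³ + bn² + cn + d; the 4 given values yield a linear system in the 4 coefficients.
Solving, f(n) = n³ - 4n - 3.
The constant term is f(0) = -3.

-3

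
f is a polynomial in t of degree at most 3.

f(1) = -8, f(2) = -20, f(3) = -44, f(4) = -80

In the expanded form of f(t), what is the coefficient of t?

Write f(t) = at³ + bt² + ct + d; the 4 given values yield a linear system in the 4 coefficients.
Solving, the leading coefficient vanishes, and f(t) = -6t² + 6t - 8.
The coefficient of t is 6.

6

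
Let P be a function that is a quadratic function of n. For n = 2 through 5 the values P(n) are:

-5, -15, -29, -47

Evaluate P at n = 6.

Write P(n) = an² + bn + c; the 4 given values yield a linear system in the 3 coefficients.
Solving, P(n) = -2n² + 3.
Then P(6) = -69.

-69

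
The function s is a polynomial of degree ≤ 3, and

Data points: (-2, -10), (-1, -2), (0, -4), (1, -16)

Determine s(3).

First differences: 8, -2, -12. Second differences: -10, -10.
Level-2 differences are constant, so s has degree 2.
Fitting a degree-2 polynomial gives s(x) = -5x² - 7x - 4.
Then s(3) = -70.

-70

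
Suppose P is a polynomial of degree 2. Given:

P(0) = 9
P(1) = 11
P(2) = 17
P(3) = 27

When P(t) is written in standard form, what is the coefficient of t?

First differences: 2, 6, 10. Second differences: 4, 4.
Level-2 differences are constant, so P has degree 2.
Fitting a degree-2 polynomial gives P(t) = 2t² + 9.
The coefficient of t is 0.

0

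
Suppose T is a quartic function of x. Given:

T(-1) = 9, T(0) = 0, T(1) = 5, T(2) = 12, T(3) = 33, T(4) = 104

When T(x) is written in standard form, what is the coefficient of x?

First differences: -9, 5, 7, 21, 71. Second differences: 14, 2, 14, 50. Third differences: -12, 12, 36. Fourth differences: 24, 24.
Level-4 differences are constant, so T has degree 4.
Fitting a degree-4 polynomial gives T(x) = x^4 - 4x³ + 6x² + 2x.
The coefficient of x is 2.

2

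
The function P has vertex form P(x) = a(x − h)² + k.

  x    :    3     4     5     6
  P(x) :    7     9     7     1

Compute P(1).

First differences 2, -2, -6; second difference -4 = 2a, so a = -2.
Expanding, the x-coefficient is −2ah = 4h; matching it to the data gives h = 4, and then k = 9.
So P(x) = -2(x − 4)² + 9.
P(1) = -2·(-3)² + 9 = -9.

-9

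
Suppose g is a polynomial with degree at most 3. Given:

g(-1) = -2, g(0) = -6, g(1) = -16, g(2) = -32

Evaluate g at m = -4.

First differences: -4, -10, -16. Second differences: -6, -6.
Level-2 differences are constant, so g has degree 2.
Fitting a degree-2 polynomial gives g(m) = -3m² - 7m - 6.
Then g(-4) = -26.

-26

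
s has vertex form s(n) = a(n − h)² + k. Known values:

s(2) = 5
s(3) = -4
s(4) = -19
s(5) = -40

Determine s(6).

-67

First differences -9, -15, -21; second difference -6 = 2a, so a = -3.
Expanding, the n-coefficient is −2ah = 6h; matching it to the data gives h = 1, and then k = 8.
So s(n) = -3(n − 1)² + 8.
s(6) = -3·5² + 8 = -67.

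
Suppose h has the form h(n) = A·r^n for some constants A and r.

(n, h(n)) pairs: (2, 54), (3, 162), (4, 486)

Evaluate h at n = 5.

1458

Consecutive ratio: 162/54 = 3, and 486/162 = 3, so r = 3.
Then A·3^2 = 54 gives A = 6, and h(n) = 6·3^n.
h(5) = 6·3^5 = 1458.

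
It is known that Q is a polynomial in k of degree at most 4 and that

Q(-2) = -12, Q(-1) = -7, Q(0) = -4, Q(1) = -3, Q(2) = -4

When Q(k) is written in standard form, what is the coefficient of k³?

First differences: 5, 3, 1, -1. Second differences: -2, -2, -2.
Level-2 differences are constant, so Q has degree 2.
Fitting a degree-2 polynomial gives Q(k) = -k² + 2k - 4.
The coefficient of k³ is 0.

0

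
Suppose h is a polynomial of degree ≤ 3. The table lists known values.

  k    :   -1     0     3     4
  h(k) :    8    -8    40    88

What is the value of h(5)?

152

Write h(k) = ak³ + bk² + ck + d; the 4 given values yield a linear system in the 4 coefficients.
Solving, the leading coefficient vanishes, and h(k) = 8k² - 8k - 8.
Then h(5) = 152.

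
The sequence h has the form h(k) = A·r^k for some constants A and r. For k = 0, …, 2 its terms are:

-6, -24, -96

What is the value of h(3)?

-384

Consecutive ratio: -24/(-6) = 4, and -96/(-24) = 4, so r = 4.
Then A·4^0 = -6 gives A = -6, and h(k) = -6·4^k.
h(3) = -6·4^3 = -384.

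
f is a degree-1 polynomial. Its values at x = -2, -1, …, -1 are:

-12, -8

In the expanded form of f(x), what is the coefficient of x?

4

Write f(x) = ax + b; the 2 given values yield a linear system in the 2 coefficients.
Solving, f(x) = 4x - 4.
The coefficient of x is 4.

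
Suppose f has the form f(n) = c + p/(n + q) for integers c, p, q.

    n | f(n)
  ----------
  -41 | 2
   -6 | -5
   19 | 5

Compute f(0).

(f(n) − c)(n + q) = p for each data point; the three points give a linear system in c and q, then p follows.
Solving: c = 3, q = 1, p = 40, so f(n) = 3 + 40/(n + 1).
Then f(0) = 3 + 40/1 = 43.

43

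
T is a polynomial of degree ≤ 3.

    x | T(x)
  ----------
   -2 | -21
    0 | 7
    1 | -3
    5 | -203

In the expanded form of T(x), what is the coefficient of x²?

Write T(x) = ax³ + bx² + cx + d; the 4 given values yield a linear system in the 4 coefficients.
Solving, the leading coefficient vanishes, and T(x) = -8x² - 2x + 7.
The coefficient of x² is -8.

-8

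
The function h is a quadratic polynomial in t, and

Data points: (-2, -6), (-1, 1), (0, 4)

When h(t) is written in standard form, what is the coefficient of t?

Write h(t) = at² + bt + c; the 3 given values yield a linear system in the 3 coefficients.
Solving, h(t) = -2t² + t + 4.
The coefficient of t is 1.

1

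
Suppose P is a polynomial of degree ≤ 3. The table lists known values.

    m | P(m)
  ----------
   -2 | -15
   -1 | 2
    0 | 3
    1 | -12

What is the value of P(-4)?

First differences: 17, 1, -15. Second differences: -16, -16.
Level-2 differences are constant, so P has degree 2.
Fitting a degree-2 polynomial gives P(m) = -8m² - 7m + 3.
Then P(-4) = -97.

-97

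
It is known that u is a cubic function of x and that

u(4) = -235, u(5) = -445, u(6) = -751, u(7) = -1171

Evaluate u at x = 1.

Write u(x) = ax³ + bx² + cx + d; the 4 given values yield a linear system in the 4 coefficients.
Solving, u(x) = -3x³ - 3x² + 5.
Then u(1) = -1.

-1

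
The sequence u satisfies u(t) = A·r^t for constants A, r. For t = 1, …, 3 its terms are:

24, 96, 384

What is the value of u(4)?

Consecutive ratio: 96/24 = 4, and 384/96 = 4, so r = 4.
Then A·4^1 = 24 gives A = 6, and u(t) = 6·4^t.
u(4) = 6·4^4 = 1536.

1536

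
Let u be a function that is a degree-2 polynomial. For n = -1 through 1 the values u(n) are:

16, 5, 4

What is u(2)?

13

Write u(n) = an² + bn + c; the 3 given values yield a linear system in the 3 coefficients.
Solving, u(n) = 5n² - 6n + 5.
Then u(2) = 13.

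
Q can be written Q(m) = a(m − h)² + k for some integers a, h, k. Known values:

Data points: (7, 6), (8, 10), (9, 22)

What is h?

7

First differences 4, 12; second difference 8 = 2a, so a = 4.
Expanding, the m-coefficient is −2ah = -8h; matching it to the data gives h = 7, and then k = 6.
So Q(m) = 4(m − 7)² + 6.
Hence h = 7.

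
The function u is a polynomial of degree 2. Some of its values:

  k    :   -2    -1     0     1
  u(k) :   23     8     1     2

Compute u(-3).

Write u(k) = ak² + bk + c; the 4 given values yield a linear system in the 3 coefficients.
Solving, u(k) = 4k² - 3k + 1.
Then u(-3) = 46.

46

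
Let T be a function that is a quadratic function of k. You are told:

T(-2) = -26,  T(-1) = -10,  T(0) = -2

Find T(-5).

-122

Write T(k) = ak² + bk + c; the 3 given values yield a linear system in the 3 coefficients.
Solving, T(k) = -4k² + 4k - 2.
Then T(-5) = -122.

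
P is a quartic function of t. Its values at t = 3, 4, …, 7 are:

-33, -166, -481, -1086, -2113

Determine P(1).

-1

Write P(t) = at^4 + bt³ + ct² + dt + e; the 5 given values yield a linear system in the 5 coefficients.
Solving, P(t) = -t^4 + 6t² - 6.
Then P(1) = -1.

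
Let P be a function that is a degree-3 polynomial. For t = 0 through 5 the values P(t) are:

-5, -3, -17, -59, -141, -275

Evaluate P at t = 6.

Write P(t) = at³ + bt² + ct + d; the 6 given values yield a linear system in the 4 coefficients.
Solving, P(t) = -2t³ - 2t² + 6t - 5.
Then P(6) = -473.

-473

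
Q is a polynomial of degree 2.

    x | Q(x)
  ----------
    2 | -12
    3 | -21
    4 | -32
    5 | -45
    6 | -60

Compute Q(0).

First differences: -9, -11, -13, -15. Second differences: -2, -2, -2.
Level-2 differences are constant, so Q has degree 2.
Fitting a degree-2 polynomial gives Q(x) = -x² - 4x.
Then Q(0) = 0.

0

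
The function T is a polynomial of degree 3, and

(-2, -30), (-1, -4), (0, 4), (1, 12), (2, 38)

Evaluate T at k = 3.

100

Write T(k) = ak³ + bk² + ck + d; the 5 given values yield a linear system in the 4 coefficients.
Solving, T(k) = 3k³ + 5k + 4.
Then T(3) = 100.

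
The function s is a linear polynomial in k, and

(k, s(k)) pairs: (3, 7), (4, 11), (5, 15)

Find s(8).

First differences: 4, 4.
Level-1 differences are constant, so s has degree 1.
Fitting a degree-1 polynomial gives s(k) = 4k - 5.
Then s(8) = 27.

27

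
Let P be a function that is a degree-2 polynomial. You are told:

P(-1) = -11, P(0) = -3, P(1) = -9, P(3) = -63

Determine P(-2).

Write P(x) = ax² + bx + c; the 4 given values yield a linear system in the 3 coefficients.
Solving, P(x) = -7x² + x - 3.
Then P(-2) = -33.

-33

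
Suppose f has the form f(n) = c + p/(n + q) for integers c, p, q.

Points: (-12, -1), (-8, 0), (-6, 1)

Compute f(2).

(f(n) − c)(n + q) = p for each data point; the three points give a linear system in c and q, then p follows.
Solving: c = -3, q = 0, p = -24, so f(n) = -3 − 24/(n + 0).
Then f(2) = -3 − 24/2 = -15.

-15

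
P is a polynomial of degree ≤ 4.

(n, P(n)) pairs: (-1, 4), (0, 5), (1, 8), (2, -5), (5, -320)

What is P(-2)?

Write P(n) = an^4 + bn³ + cn² + dn + e; the 5 given values yield a linear system in the 5 coefficients.
Solving, the leading coefficient vanishes, and P(n) = -3n³ + n² + 5n + 5.
Then P(-2) = 23.

23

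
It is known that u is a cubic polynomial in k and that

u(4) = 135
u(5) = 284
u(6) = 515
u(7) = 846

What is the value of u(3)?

Write u(k) = ak³ + bk² + ck + d; the 4 given values yield a linear system in the 4 coefficients.
Solving, u(k) = 3k³ - 4k² + 2k - 1.
Then u(3) = 50.

50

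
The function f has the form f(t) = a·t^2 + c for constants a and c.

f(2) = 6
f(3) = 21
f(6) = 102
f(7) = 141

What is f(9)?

From f(2) = 6 and f(3) = 21: 4a + c = 6 and 9a + c = 21.
Subtracting: 5a = 15, so a = 3; then c = 6 − 3·4 = -6.
So f(t) = 3t² − 6, and f(9) = 237.

237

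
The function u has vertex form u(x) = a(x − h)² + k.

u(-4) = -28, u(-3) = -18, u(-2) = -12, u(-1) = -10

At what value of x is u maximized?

-1

First differences 10, 6, 2; second difference -4 = 2a, so a = -2.
Expanding, the x-coefficient is −2ah = 4h; matching it to the data gives h = -1, and then k = -10.
So u(x) = -2(x + 1)² − 10.
Hence h = -1.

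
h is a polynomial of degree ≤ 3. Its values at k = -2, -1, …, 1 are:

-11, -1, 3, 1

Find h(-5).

First differences: 10, 4, -2. Second differences: -6, -6.
Level-2 differences are constant, so h has degree 2.
Fitting a degree-2 polynomial gives h(k) = -3k² + k + 3.
Then h(-5) = -77.

-77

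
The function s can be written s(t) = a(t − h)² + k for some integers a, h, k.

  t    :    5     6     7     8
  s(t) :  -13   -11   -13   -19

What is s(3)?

First differences 2, -2, -6; second difference -4 = 2a, so a = -2.
Expanding, the t-coefficient is −2ah = 4h; matching it to the data gives h = 6, and then k = -11.
So s(t) = -2(t − 6)² − 11.
s(3) = -2·(-3)² − 11 = -29.

-29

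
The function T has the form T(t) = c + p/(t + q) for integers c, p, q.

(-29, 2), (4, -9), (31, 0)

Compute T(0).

31

(T(t) − c)(t + q) = p for each data point; the three points give a linear system in c and q, then p follows.
Solving: c = 1, q = -1, p = -30, so T(t) = 1 − 30/(t − 1).
Then T(0) = 1 − 30/(-1) = 31.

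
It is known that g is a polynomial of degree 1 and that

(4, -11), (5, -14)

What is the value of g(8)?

-23

Write g(t) = at + b; the 2 given values yield a linear system in the 2 coefficients.
Solving, g(t) = -3t + 1.
Then g(8) = -23.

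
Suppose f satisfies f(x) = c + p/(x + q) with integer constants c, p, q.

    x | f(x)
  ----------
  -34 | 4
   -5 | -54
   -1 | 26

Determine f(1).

18

(f(x) − c)(x + q) = p for each data point; the three points give a linear system in c and q, then p follows.
Solving: c = 6, q = 4, p = 60, so f(x) = 6 + 60/(x + 4).
Then f(1) = 6 + 60/5 = 18.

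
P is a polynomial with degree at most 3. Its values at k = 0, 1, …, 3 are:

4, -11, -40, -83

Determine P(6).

-296

First differences: -15, -29, -43. Second differences: -14, -14.
Level-2 differences are constant, so P has degree 2.
Fitting a degree-2 polynomial gives P(k) = -7k² - 8k + 4.
Then P(6) = -296.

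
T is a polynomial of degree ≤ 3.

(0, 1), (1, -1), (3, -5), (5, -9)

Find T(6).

-11

Write T(k) = ak³ + bk² + ck + d; the 4 given values yield a linear system in the 4 coefficients.
Solving, the top 2 coefficients vanish, and T(k) = -2k + 1.
Then T(6) = -11.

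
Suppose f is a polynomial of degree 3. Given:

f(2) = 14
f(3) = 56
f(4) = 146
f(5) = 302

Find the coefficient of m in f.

Write f(m) = am³ + bm² + cm + d; the 4 given values yield a linear system in the 4 coefficients.
Solving, f(m) = 3m³ - 3m² + 2.
The coefficient of m is 0.

0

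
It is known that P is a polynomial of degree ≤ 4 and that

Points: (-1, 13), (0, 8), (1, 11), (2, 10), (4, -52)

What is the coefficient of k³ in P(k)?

Write P(k) = ak^4 + bk³ + ck² + dk + e; the 5 given values yield a linear system in the 5 coefficients.
Solving, the leading coefficient vanishes, and P(k) = -2k³ + 4k² + k + 8.
The coefficient of k³ is -2.

-2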